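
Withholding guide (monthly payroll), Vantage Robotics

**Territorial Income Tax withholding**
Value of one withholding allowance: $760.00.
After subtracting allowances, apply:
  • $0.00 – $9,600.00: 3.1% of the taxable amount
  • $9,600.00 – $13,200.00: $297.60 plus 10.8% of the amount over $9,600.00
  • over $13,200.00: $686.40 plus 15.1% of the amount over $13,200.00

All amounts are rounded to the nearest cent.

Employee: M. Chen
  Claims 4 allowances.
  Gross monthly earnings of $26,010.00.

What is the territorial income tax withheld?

$2,161.67

Territorial Income Tax: taxable = $26,010.00 − 4×$760.00 = $22,970.00
  $686.40 + 15.1% × ($22,970.00 − $13,200.00) = $686.40 + 15.1% × $9,770.00 = $2,161.67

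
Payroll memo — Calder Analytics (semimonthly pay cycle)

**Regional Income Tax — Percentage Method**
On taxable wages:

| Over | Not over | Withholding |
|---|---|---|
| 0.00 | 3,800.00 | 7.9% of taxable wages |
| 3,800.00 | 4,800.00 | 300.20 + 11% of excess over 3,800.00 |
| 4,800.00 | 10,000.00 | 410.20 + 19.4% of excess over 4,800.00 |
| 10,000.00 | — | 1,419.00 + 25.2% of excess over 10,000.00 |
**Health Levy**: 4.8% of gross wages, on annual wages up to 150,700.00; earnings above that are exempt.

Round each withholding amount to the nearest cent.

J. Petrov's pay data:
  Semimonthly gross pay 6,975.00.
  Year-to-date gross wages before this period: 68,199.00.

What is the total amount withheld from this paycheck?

1,166.95

Regional Income Tax: taxable = 6,975.00
  410.20 + 19.4% × (6,975.00 − 4,800.00) = 410.20 + 19.4% × 2,175.00 = 832.15
Health Levy: 4.8% × 6,975.00 = 334.80
Total: 832.15 + 334.80 = 1,166.95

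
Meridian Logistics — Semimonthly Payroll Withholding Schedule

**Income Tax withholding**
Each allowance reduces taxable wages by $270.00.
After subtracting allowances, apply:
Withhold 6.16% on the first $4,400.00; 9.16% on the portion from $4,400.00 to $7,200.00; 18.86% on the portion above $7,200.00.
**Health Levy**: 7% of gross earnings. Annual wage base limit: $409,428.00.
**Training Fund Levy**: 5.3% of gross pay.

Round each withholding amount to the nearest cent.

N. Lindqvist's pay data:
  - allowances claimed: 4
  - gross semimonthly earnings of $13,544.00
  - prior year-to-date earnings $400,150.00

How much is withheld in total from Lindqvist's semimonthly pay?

$2,887.60

Income Tax: taxable = $13,544.00 − 4×$270.00 = $12,464.00
  $527.52 + 18.86% × ($12,464.00 − $7,200.00) = $527.52 + 18.86% × $5,264.00 = $1,520.31
Health Levy: cap $409,428.00 − YTD $400,150.00 = $9,278.00 subject; 7% × $9,278.00 = $649.46
Training Fund Levy: 5.3% × $13,544.00 = $717.83
Total: $1,520.31 + $649.46 + $717.83 = $2,887.60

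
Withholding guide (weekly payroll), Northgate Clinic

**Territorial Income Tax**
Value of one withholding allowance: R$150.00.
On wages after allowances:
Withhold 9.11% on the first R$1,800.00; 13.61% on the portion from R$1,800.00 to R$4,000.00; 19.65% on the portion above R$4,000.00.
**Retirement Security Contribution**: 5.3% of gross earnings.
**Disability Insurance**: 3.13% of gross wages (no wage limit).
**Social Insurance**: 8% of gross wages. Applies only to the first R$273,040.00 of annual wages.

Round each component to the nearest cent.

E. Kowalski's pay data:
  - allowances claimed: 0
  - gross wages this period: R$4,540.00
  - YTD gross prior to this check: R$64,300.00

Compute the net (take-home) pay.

R$3,224.57

Territorial Income Tax: taxable = R$4,540.00
  R$463.40 + 19.65% × (R$4,540.00 − R$4,000.00) = R$463.40 + 19.65% × R$540.00 = R$569.51
Retirement Security Contribution: 5.3% × R$4,540.00 = R$240.62
Disability Insurance: 3.13% × R$4,540.00 = R$142.10
Social Insurance: 8% × R$4,540.00 = R$363.20
Total withheld: R$569.51 + R$240.62 + R$142.10 + R$363.20 = R$1,315.43
Net pay: R$4,540.00 − R$1,315.43 = R$3,224.57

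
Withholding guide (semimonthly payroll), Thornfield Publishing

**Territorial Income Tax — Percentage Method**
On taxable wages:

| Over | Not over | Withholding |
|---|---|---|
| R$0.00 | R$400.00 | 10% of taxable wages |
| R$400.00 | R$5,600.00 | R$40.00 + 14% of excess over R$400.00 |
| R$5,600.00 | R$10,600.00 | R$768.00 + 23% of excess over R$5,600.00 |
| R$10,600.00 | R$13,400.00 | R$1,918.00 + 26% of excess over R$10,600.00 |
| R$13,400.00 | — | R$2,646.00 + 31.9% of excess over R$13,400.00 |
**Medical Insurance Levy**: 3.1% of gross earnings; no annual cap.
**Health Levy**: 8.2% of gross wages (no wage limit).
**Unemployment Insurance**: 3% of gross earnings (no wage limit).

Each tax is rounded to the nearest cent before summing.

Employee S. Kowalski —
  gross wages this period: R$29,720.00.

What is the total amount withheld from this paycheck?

Territorial Income Tax: taxable = R$29,720.00
  R$2,646.00 + 31.9% × (R$29,720.00 − R$13,400.00) = R$2,646.00 + 31.9% × R$16,320.00 = R$7,852.08
Medical Insurance Levy: 3.1% × R$29,720.00 = R$921.32
Health Levy: 8.2% × R$29,720.00 = R$2,437.04
Unemployment Insurance: 3% × R$29,720.00 = R$891.60
Total: R$7,852.08 + R$921.32 + R$2,437.04 + R$891.60 = R$12,102.04

R$12,102.04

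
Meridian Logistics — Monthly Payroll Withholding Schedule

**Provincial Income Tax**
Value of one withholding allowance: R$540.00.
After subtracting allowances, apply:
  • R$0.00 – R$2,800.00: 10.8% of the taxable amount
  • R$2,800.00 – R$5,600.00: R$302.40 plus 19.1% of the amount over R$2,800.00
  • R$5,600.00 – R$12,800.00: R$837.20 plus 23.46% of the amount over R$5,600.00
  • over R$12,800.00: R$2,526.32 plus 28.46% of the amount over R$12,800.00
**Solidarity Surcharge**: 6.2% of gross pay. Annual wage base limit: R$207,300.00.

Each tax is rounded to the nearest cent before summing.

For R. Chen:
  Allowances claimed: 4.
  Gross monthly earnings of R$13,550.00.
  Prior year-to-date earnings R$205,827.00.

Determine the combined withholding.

Provincial Income Tax: taxable = R$13,550.00 − 4×R$540.00 = R$11,390.00
  R$837.20 + 23.46% × (R$11,390.00 − R$5,600.00) = R$837.20 + 23.46% × R$5,790.00 = R$2,195.53
Solidarity Surcharge: cap R$207,300.00 − YTD R$205,827.00 = R$1,473.00 subject; 6.2% × R$1,473.00 = R$91.33
Total: R$2,195.53 + R$91.33 = R$2,286.86

R$2,286.86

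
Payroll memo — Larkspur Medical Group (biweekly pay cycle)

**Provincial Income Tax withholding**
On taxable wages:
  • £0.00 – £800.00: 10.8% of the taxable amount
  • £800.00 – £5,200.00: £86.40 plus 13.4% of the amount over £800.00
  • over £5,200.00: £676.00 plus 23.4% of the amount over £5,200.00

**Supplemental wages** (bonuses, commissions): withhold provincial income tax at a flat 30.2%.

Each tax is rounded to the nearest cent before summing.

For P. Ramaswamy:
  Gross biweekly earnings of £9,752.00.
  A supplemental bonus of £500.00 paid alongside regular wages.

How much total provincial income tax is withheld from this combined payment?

£1,892.17

Provincial Income Tax: taxable = £9,752.00
  £676.00 + 23.4% × (£9,752.00 − £5,200.00) = £676.00 + 23.4% × £4,552.00 = £1,741.17
Supplemental (30.2% flat on bonus): 30.2% × £500.00 = £151.00
Total provincial income tax: £1,741.17 + £151.00 = £1,892.17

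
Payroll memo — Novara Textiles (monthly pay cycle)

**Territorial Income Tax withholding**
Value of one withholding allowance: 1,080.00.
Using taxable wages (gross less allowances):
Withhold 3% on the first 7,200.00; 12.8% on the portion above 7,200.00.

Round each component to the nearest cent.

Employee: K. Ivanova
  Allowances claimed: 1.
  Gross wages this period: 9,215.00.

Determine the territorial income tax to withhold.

335.68

Territorial Income Tax: taxable = 9,215.00 − 1×1,080.00 = 8,135.00
  216.00 + 12.8% × (8,135.00 − 7,200.00) = 216.00 + 12.8% × 935.00 = 335.68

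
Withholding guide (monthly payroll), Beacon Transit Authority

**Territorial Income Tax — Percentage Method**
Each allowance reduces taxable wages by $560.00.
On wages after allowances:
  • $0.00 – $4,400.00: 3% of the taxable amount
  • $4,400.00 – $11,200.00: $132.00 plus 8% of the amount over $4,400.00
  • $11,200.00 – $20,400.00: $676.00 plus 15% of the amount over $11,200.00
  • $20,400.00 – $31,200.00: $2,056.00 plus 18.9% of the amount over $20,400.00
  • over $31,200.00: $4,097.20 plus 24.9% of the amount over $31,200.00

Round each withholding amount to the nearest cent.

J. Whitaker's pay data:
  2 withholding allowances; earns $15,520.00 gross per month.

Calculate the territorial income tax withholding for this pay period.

$1,156.00

Territorial Income Tax: taxable = $15,520.00 − 2×$560.00 = $14,400.00
  $676.00 + 15% × ($14,400.00 − $11,200.00) = $676.00 + 15% × $3,200.00 = $1,156.00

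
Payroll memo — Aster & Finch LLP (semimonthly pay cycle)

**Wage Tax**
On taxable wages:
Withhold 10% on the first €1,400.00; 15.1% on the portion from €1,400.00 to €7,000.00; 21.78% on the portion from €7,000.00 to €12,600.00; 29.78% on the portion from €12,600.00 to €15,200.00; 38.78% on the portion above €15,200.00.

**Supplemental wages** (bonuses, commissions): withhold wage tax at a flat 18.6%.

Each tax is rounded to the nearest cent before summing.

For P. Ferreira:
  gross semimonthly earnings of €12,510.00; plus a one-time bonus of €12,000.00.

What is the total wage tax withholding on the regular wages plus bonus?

€4,417.68

Wage Tax: taxable = €12,510.00
  €985.60 + 21.78% × (€12,510.00 − €7,000.00) = €985.60 + 21.78% × €5,510.00 = €2,185.68
Supplemental (18.6% flat on bonus): 18.6% × €12,000.00 = €2,232.00
Total wage tax: €2,185.68 + €2,232.00 = €4,417.68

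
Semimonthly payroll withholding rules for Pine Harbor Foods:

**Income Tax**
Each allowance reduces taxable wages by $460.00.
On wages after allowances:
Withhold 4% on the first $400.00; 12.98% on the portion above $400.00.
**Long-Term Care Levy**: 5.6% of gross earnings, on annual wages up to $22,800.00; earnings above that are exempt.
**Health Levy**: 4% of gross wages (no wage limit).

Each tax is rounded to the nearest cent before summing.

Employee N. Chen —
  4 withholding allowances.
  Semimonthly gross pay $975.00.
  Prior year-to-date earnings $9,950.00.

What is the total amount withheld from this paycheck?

$93.60

Income Tax: taxable = $975.00 − 4×$460.00 = $-865.00
  Taxable ≤ 0 → $0.00
Long-Term Care Levy: 5.6% × $975.00 = $54.60
Health Levy: 4% × $975.00 = $39.00
Total: $0.00 + $54.60 + $39.00 = $93.60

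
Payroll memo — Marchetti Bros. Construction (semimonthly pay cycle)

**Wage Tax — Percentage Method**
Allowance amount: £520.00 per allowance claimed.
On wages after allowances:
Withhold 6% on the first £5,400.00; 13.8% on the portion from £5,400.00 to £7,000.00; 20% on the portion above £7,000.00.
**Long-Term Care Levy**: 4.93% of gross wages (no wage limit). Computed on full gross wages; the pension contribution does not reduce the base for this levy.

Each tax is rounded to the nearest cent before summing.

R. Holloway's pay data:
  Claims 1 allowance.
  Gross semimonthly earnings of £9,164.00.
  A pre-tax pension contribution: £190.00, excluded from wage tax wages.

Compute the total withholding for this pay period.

£1,287.39

Wage Tax: taxable = £9,164.00 − £190.00 − 1×£520.00 = £8,454.00
  £544.80 + 20% × (£8,454.00 − £7,000.00) = £544.80 + 20% × £1,454.00 = £835.60
Long-Term Care Levy: 4.93% × £9,164.00 = £451.79
Total: £835.60 + £451.79 = £1,287.39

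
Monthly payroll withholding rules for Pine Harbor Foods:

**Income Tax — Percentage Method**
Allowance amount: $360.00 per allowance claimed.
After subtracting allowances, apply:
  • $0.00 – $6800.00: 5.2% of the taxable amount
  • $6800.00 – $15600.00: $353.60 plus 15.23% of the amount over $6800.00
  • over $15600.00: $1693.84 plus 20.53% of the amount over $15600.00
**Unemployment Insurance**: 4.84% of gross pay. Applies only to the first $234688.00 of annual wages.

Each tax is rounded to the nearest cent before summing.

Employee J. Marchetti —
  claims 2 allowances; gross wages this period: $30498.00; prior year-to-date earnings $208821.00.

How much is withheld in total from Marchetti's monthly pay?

Income Tax: taxable = $30498.00 − 2×$360.00 = $29778.00
  $1693.84 + 20.53% × ($29778.00 − $15600.00) = $1693.84 + 20.53% × $14178.00 = $4604.58
Unemployment Insurance: cap $234688.00 − YTD $208821.00 = $25867.00 subject; 4.84% × $25867.00 = $1251.96
Total: $4604.58 + $1251.96 = $5856.54

$5856.54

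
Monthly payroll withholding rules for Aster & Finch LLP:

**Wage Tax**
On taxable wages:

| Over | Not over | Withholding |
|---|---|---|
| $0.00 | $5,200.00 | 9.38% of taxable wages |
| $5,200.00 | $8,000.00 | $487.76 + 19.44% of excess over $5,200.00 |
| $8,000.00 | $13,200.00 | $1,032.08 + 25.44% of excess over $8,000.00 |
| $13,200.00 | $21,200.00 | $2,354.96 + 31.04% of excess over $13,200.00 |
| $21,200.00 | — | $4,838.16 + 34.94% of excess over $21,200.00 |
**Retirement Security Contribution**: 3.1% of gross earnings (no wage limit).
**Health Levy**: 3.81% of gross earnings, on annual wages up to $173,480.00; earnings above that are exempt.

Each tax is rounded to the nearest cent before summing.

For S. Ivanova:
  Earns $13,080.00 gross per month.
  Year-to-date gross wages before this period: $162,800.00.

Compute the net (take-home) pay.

Wage Tax: taxable = $13,080.00
  $1,032.08 + 25.44% × ($13,080.00 − $8,000.00) = $1,032.08 + 25.44% × $5,080.00 = $2,324.43
Retirement Security Contribution: 3.1% × $13,080.00 = $405.48
Health Levy: cap $173,480.00 − YTD $162,800.00 = $10,680.00 subject; 3.81% × $10,680.00 = $406.91
Total withheld: $2,324.43 + $405.48 + $406.91 = $3,136.82
Net pay: $13,080.00 − $3,136.82 = $9,943.18

$9,943.18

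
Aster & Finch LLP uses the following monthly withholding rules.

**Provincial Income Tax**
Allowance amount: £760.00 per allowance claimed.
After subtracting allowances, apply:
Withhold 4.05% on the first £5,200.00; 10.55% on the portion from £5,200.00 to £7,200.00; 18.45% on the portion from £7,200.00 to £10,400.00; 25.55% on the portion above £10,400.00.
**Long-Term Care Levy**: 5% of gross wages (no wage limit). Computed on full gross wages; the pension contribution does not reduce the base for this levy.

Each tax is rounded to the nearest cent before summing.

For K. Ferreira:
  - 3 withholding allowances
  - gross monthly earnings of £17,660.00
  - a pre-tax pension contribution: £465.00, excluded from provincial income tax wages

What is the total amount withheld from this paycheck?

Provincial Income Tax: taxable = £17,660.00 − £465.00 − 3×£760.00 = £14,915.00
  £1,012.00 + 25.55% × (£14,915.00 − £10,400.00) = £1,012.00 + 25.55% × £4,515.00 = £2,165.58
Long-Term Care Levy: 5% × £17,660.00 = £883.00
Total: £2,165.58 + £883.00 = £3,048.58

£3,048.58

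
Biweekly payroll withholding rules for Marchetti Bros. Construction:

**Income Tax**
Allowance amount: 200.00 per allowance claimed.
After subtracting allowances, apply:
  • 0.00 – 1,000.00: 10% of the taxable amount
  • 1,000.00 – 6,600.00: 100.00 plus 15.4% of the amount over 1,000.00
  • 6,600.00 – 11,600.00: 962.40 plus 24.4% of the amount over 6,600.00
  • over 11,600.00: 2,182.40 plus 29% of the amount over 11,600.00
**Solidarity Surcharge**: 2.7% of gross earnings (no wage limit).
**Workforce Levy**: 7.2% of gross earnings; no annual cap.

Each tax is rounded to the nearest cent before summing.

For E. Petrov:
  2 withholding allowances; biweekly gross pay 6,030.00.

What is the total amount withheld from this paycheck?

1,409.99

Income Tax: taxable = 6,030.00 − 2×200.00 = 5,630.00
  100.00 + 15.4% × (5,630.00 − 1,000.00) = 100.00 + 15.4% × 4,630.00 = 813.02
Solidarity Surcharge: 2.7% × 6,030.00 = 162.81
Workforce Levy: 7.2% × 6,030.00 = 434.16
Total: 813.02 + 162.81 + 434.16 = 1,409.99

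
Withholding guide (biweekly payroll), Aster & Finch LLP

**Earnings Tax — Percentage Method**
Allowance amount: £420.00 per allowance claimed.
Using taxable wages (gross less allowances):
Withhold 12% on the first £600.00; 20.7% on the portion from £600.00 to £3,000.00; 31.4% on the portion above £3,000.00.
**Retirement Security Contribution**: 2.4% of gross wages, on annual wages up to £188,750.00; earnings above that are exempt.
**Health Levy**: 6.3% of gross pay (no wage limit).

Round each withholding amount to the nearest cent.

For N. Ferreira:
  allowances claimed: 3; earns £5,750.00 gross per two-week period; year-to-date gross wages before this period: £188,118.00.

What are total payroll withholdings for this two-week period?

£1,414.08

Earnings Tax: taxable = £5,750.00 − 3×£420.00 = £4,490.00
  £568.80 + 31.4% × (£4,490.00 − £3,000.00) = £568.80 + 31.4% × £1,490.00 = £1,036.66
Retirement Security Contribution: cap £188,750.00 − YTD £188,118.00 = £632.00 subject; 2.4% × £632.00 = £15.17
Health Levy: 6.3% × £5,750.00 = £362.25
Total: £1,036.66 + £15.17 + £362.25 = £1,414.08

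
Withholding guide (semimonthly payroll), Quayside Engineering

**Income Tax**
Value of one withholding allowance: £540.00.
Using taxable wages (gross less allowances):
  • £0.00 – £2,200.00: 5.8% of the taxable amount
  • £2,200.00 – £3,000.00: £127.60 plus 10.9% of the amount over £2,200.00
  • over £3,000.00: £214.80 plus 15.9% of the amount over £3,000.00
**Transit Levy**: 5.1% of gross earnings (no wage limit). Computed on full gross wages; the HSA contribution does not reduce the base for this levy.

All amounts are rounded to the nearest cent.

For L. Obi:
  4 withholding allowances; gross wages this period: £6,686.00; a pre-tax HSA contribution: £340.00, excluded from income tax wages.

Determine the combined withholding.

Income Tax: taxable = £6,686.00 − £340.00 − 4×£540.00 = £4,186.00
  £214.80 + 15.9% × (£4,186.00 − £3,000.00) = £214.80 + 15.9% × £1,186.00 = £403.37
Transit Levy: 5.1% × £6,686.00 = £340.99
Total: £403.37 + £340.99 = £744.36

£744.36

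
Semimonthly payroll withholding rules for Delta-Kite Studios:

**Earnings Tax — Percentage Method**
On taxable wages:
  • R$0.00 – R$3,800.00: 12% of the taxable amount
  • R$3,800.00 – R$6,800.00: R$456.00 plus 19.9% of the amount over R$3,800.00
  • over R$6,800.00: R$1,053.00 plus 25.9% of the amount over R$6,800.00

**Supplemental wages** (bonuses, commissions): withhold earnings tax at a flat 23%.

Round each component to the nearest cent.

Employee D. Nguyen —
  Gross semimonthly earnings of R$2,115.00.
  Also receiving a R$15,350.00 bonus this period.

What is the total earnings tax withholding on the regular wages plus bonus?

Earnings Tax: taxable = R$2,115.00
  12% × R$2,115.00 = R$253.80
Supplemental (23% flat on bonus): 23% × R$15,350.00 = R$3,530.50
Total earnings tax: R$253.80 + R$3,530.50 = R$3,784.30

R$3,784.30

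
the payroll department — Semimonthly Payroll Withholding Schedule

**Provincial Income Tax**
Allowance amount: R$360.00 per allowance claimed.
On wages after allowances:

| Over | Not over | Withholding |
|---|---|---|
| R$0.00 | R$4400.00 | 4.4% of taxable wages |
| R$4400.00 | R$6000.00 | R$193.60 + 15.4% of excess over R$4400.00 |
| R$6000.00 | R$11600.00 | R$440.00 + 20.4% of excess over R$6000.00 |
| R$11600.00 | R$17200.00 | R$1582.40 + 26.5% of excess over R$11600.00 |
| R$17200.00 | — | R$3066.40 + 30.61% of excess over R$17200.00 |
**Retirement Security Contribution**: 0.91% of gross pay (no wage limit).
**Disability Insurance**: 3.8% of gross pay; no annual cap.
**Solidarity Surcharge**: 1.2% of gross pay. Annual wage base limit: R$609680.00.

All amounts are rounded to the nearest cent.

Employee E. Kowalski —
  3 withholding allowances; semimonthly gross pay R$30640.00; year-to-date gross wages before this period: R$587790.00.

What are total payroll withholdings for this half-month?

Provincial Income Tax: taxable = R$30640.00 − 3×R$360.00 = R$29560.00
  R$3066.40 + 30.61% × (R$29560.00 − R$17200.00) = R$3066.40 + 30.61% × R$12360.00 = R$6849.80
Retirement Security Contribution: 0.91% × R$30640.00 = R$278.82
Disability Insurance: 3.8% × R$30640.00 = R$1164.32
Solidarity Surcharge: cap R$609680.00 − YTD R$587790.00 = R$21890.00 subject; 1.2% × R$21890.00 = R$262.68
Total: R$6849.80 + R$278.82 + R$1164.32 + R$262.68 = R$8555.62

R$8555.62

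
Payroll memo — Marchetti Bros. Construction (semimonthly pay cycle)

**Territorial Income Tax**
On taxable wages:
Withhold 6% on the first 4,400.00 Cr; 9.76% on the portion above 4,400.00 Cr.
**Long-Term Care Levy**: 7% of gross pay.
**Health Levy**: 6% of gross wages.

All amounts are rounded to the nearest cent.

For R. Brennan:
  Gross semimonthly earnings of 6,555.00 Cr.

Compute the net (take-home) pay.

Territorial Income Tax: taxable = 6,555.00 Cr
  264.00 Cr + 9.76% × (6,555.00 Cr − 4,400.00 Cr) = 264.00 Cr + 9.76% × 2,155.00 Cr = 474.33 Cr
Long-Term Care Levy: 7% × 6,555.00 Cr = 458.85 Cr
Health Levy: 6% × 6,555.00 Cr = 393.30 Cr
Total withheld: 474.33 Cr + 458.85 Cr + 393.30 Cr = 1,326.48 Cr
Net pay: 6,555.00 Cr − 1,326.48 Cr = 5,228.52 Cr

5,228.52 Cr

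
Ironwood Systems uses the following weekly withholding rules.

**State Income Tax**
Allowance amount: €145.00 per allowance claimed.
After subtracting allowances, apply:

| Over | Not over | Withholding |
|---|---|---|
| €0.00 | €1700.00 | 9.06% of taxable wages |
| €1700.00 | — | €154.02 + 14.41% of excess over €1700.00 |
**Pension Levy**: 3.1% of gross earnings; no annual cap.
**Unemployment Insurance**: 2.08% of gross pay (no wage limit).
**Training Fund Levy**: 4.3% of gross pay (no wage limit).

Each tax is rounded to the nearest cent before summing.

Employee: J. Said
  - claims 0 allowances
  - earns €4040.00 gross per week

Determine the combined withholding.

State Income Tax: taxable = €4040.00
  €154.02 + 14.41% × (€4040.00 − €1700.00) = €154.02 + 14.41% × €2340.00 = €491.21
Pension Levy: 3.1% × €4040.00 = €125.24
Unemployment Insurance: 2.08% × €4040.00 = €84.03
Training Fund Levy: 4.3% × €4040.00 = €173.72
Total: €491.21 + €125.24 + €84.03 + €173.72 = €874.20

€874.20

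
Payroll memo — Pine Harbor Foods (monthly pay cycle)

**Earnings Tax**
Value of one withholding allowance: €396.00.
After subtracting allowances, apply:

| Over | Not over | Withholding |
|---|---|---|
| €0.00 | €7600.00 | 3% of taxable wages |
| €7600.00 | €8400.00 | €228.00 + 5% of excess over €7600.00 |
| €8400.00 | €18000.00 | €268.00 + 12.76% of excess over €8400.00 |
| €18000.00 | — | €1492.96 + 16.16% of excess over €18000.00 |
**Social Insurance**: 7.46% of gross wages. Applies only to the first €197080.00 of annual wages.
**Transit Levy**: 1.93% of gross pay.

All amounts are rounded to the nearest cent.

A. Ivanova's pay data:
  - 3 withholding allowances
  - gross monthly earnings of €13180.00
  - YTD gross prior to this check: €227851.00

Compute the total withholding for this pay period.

€980.71

Earnings Tax: taxable = €13180.00 − 3×€396.00 = €11992.00
  €268.00 + 12.76% × (€11992.00 − €8400.00) = €268.00 + 12.76% × €3592.00 = €726.34
Social Insurance: YTD €227851.00 ≥ cap €197080.00 → €0.00
Transit Levy: 1.93% × €13180.00 = €254.37
Total: €726.34 + €0.00 + €254.37 = €980.71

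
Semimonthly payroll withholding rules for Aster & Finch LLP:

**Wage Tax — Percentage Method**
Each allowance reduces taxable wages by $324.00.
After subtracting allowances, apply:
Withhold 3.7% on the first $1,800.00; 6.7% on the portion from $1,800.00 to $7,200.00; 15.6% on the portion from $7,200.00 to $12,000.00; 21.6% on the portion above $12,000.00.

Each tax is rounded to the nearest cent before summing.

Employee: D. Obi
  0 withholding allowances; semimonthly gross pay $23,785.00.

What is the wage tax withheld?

Wage Tax: taxable = $23,785.00
  $1,177.20 + 21.6% × ($23,785.00 − $12,000.00) = $1,177.20 + 21.6% × $11,785.00 = $3,722.76

$3,722.76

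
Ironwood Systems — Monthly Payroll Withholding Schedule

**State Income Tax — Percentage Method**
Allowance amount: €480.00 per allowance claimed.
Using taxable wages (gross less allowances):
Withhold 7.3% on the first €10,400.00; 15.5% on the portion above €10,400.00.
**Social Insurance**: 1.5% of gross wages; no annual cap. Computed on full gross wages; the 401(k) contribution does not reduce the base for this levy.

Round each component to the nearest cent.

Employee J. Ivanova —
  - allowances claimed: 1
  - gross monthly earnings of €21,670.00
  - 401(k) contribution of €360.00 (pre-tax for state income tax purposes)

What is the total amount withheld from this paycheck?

€2,700.90

State Income Tax: taxable = €21,670.00 − €360.00 − 1×€480.00 = €20,830.00
  €759.20 + 15.5% × (€20,830.00 − €10,400.00) = €759.20 + 15.5% × €10,430.00 = €2,375.85
Social Insurance: 1.5% × €21,670.00 = €325.05
Total: €2,375.85 + €325.05 = €2,700.90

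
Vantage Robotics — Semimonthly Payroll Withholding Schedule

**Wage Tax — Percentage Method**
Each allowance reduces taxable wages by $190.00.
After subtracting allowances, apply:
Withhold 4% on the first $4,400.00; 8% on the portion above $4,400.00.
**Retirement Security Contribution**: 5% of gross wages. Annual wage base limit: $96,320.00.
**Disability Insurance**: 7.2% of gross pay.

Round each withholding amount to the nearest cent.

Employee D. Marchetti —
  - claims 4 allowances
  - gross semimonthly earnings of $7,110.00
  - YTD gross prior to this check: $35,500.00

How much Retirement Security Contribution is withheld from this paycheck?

Retirement Security Contribution: 5% × $7,110.00 = $355.50

$355.50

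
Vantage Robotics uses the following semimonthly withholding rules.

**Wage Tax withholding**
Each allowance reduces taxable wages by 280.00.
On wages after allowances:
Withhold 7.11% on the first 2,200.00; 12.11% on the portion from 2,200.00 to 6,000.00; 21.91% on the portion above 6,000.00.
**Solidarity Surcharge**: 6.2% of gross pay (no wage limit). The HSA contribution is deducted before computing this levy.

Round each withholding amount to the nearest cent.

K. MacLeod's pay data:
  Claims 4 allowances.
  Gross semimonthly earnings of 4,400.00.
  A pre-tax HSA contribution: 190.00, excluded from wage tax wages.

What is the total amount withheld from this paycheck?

525.22

Wage Tax: taxable = 4,400.00 − 190.00 − 4×280.00 = 3,090.00
  156.42 + 12.11% × (3,090.00 − 2,200.00) = 156.42 + 12.11% × 890.00 = 264.20
Solidarity Surcharge: 6.2% × 4,210.00 = 261.02
Total: 264.20 + 261.02 = 525.22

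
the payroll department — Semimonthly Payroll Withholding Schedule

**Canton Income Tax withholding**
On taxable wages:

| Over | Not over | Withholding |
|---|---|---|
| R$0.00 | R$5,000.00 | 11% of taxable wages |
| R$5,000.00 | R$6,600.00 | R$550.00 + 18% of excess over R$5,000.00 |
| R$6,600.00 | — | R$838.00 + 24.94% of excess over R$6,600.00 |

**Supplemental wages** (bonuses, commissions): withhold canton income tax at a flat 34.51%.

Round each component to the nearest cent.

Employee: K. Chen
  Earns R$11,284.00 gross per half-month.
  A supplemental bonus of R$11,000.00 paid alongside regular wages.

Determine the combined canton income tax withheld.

Canton Income Tax: taxable = R$11,284.00
  R$838.00 + 24.94% × (R$11,284.00 − R$6,600.00) = R$838.00 + 24.94% × R$4,684.00 = R$2,006.19
Supplemental (34.51% flat on bonus): 34.51% × R$11,000.00 = R$3,796.10
Total canton income tax: R$2,006.19 + R$3,796.10 = R$5,802.29

R$5,802.29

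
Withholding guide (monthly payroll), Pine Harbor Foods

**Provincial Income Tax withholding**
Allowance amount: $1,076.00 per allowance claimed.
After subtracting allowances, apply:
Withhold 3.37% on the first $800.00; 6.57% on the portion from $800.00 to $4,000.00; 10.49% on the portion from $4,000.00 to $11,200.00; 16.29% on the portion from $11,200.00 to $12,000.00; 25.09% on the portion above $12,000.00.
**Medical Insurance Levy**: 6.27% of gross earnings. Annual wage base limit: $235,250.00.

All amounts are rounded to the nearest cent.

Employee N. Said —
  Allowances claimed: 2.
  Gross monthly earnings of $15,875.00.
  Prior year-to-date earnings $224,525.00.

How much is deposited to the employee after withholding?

$13,647.44

Provincial Income Tax: taxable = $15,875.00 − 2×$1,076.00 = $13,723.00
  $1,122.80 + 25.09% × ($13,723.00 − $12,000.00) = $1,122.80 + 25.09% × $1,723.00 = $1,555.10
Medical Insurance Levy: cap $235,250.00 − YTD $224,525.00 = $10,725.00 subject; 6.27% × $10,725.00 = $672.46
Total withheld: $1,555.10 + $672.46 = $2,227.56
Net pay: $15,875.00 − $2,227.56 = $13,647.44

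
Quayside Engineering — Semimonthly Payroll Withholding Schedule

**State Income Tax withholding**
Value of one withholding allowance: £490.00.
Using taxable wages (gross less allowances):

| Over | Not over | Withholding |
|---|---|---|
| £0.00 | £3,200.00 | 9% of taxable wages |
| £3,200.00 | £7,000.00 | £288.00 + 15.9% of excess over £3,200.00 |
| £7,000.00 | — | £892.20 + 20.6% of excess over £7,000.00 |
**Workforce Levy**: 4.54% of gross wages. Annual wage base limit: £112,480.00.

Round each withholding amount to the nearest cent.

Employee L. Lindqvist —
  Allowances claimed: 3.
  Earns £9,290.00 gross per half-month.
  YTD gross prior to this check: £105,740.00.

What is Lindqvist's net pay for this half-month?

State Income Tax: taxable = £9,290.00 − 3×£490.00 = £7,820.00
  £892.20 + 20.6% × (£7,820.00 − £7,000.00) = £892.20 + 20.6% × £820.00 = £1,061.12
Workforce Levy: cap £112,480.00 − YTD £105,740.00 = £6,740.00 subject; 4.54% × £6,740.00 = £306.00
Total withheld: £1,061.12 + £306.00 = £1,367.12
Net pay: £9,290.00 − £1,367.12 = £7,922.88

£7,922.88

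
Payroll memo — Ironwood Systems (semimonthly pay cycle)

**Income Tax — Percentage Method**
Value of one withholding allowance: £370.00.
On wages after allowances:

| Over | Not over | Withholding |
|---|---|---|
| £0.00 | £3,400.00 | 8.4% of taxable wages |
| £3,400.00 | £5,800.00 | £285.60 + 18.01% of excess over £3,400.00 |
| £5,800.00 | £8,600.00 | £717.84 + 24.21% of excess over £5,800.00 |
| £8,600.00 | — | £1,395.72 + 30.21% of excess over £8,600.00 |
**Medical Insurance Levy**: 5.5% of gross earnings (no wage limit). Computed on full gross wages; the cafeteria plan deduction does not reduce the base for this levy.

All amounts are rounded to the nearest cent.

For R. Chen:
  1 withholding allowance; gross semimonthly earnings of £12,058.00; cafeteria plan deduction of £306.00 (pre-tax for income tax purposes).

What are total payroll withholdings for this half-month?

£2,899.35

Income Tax: taxable = £12,058.00 − £306.00 − 1×£370.00 = £11,382.00
  £1,395.72 + 30.21% × (£11,382.00 − £8,600.00) = £1,395.72 + 30.21% × £2,782.00 = £2,236.16
Medical Insurance Levy: 5.5% × £12,058.00 = £663.19
Total: £2,236.16 + £663.19 = £2,899.35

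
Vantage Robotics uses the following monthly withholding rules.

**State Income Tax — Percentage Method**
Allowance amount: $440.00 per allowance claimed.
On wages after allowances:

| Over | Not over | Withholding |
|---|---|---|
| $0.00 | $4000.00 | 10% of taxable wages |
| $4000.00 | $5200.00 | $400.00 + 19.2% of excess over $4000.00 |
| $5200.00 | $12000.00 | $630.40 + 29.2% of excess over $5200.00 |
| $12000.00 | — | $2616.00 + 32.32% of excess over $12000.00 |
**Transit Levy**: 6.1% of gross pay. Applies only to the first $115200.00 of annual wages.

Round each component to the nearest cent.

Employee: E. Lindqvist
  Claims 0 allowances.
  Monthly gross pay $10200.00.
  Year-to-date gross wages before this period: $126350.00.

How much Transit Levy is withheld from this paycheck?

$0.00

Transit Levy: YTD $126350.00 ≥ cap $115200.00 → $0.00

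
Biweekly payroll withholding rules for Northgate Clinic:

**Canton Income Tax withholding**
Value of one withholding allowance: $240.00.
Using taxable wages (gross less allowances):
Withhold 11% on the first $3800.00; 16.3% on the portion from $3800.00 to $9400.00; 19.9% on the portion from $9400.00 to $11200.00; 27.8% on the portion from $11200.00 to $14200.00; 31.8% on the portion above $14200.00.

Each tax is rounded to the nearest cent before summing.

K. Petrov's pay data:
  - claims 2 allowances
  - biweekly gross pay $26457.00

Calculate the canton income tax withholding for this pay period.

$6268.09

Canton Income Tax: taxable = $26457.00 − 2×$240.00 = $25977.00
  $2523.00 + 31.8% × ($25977.00 − $14200.00) = $2523.00 + 31.8% × $11777.00 = $6268.09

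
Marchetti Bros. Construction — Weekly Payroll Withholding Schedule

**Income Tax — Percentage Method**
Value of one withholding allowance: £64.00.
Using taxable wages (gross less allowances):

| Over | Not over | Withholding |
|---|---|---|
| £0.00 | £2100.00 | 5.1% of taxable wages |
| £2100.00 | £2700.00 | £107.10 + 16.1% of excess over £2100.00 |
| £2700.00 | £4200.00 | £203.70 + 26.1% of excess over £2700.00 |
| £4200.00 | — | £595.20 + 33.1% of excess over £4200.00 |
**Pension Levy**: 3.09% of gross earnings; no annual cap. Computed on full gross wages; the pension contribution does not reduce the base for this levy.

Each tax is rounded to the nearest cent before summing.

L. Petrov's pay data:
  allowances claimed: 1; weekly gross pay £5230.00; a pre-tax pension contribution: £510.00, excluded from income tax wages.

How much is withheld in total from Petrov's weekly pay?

£907.75

Income Tax: taxable = £5230.00 − £510.00 − 1×£64.00 = £4656.00
  £595.20 + 33.1% × (£4656.00 − £4200.00) = £595.20 + 33.1% × £456.00 = £746.14
Pension Levy: 3.09% × £5230.00 = £161.61
Total: £746.14 + £161.61 = £907.75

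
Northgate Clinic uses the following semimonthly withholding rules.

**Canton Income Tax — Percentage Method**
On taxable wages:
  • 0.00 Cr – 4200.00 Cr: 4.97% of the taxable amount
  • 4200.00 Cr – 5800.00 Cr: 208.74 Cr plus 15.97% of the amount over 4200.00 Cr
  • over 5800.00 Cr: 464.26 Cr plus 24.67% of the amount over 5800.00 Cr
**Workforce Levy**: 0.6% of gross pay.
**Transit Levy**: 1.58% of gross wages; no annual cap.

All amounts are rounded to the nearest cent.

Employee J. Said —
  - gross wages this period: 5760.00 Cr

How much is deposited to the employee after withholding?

Canton Income Tax: taxable = 5760.00 Cr
  208.74 Cr + 15.97% × (5760.00 Cr − 4200.00 Cr) = 208.74 Cr + 15.97% × 1560.00 Cr = 457.87 Cr
Workforce Levy: 0.6% × 5760.00 Cr = 34.56 Cr
Transit Levy: 1.58% × 5760.00 Cr = 91.01 Cr
Total withheld: 457.87 Cr + 34.56 Cr + 91.01 Cr = 583.44 Cr
Net pay: 5760.00 Cr − 583.44 Cr = 5176.56 Cr

5176.56 Cr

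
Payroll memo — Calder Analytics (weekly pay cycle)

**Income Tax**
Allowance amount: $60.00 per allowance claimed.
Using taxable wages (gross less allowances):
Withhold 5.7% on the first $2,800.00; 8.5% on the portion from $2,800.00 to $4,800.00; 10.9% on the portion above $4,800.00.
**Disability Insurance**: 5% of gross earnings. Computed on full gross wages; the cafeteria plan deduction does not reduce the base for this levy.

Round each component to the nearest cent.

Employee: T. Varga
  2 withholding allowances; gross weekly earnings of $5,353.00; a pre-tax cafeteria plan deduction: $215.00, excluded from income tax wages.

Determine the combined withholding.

Income Tax: taxable = $5,353.00 − $215.00 − 2×$60.00 = $5,018.00
  $329.60 + 10.9% × ($5,018.00 − $4,800.00) = $329.60 + 10.9% × $218.00 = $353.36
Disability Insurance: 5% × $5,353.00 = $267.65
Total: $353.36 + $267.65 = $621.01

$621.01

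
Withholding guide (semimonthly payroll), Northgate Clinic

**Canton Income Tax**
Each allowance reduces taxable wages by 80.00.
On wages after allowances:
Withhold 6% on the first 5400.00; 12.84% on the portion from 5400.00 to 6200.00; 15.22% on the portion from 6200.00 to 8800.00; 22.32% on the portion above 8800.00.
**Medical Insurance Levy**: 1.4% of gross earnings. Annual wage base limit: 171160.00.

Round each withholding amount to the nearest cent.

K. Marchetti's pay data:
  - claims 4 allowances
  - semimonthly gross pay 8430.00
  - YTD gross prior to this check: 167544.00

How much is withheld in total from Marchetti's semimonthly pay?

768.04

Canton Income Tax: taxable = 8430.00 − 4×80.00 = 8110.00
  426.72 + 15.22% × (8110.00 − 6200.00) = 426.72 + 15.22% × 1910.00 = 717.42
Medical Insurance Levy: cap 171160.00 − YTD 167544.00 = 3616.00 subject; 1.4% × 3616.00 = 50.62
Total: 717.42 + 50.62 = 768.04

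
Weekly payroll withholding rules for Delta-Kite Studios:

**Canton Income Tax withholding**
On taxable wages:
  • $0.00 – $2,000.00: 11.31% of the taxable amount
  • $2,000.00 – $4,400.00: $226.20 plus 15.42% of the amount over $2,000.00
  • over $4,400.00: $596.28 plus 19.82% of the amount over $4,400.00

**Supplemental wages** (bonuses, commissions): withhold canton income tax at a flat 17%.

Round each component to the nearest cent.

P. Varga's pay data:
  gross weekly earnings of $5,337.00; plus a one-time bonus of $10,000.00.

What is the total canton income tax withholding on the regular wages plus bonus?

$2,481.99

Canton Income Tax: taxable = $5,337.00
  $596.28 + 19.82% × ($5,337.00 − $4,400.00) = $596.28 + 19.82% × $937.00 = $781.99
Supplemental (17% flat on bonus): 17% × $10,000.00 = $1,700.00
Total canton income tax: $781.99 + $1,700.00 = $2,481.99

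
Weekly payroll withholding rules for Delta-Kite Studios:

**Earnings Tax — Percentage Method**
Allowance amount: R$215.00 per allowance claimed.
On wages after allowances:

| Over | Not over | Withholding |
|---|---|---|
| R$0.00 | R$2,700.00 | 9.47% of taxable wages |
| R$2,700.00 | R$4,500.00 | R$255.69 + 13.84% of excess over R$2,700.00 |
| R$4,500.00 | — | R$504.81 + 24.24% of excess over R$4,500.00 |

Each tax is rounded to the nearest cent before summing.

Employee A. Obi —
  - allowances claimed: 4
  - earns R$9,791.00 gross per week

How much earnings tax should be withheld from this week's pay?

Earnings Tax: taxable = R$9,791.00 − 4×R$215.00 = R$8,931.00
  R$504.81 + 24.24% × (R$8,931.00 − R$4,500.00) = R$504.81 + 24.24% × R$4,431.00 = R$1,578.88

R$1,578.88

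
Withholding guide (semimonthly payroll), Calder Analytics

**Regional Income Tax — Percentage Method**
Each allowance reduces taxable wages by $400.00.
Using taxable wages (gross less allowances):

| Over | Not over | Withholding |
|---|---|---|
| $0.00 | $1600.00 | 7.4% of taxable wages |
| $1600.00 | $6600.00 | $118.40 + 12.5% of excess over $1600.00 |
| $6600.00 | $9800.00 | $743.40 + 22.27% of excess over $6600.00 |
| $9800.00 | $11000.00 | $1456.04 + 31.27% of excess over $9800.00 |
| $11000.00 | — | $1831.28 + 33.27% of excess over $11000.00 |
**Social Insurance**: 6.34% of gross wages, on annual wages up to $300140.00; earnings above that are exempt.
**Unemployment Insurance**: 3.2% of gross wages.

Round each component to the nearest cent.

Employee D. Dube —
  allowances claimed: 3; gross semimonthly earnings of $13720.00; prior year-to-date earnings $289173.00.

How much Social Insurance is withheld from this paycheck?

$695.31

Social Insurance: cap $300140.00 − YTD $289173.00 = $10967.00 subject; 6.34% × $10967.00 = $695.31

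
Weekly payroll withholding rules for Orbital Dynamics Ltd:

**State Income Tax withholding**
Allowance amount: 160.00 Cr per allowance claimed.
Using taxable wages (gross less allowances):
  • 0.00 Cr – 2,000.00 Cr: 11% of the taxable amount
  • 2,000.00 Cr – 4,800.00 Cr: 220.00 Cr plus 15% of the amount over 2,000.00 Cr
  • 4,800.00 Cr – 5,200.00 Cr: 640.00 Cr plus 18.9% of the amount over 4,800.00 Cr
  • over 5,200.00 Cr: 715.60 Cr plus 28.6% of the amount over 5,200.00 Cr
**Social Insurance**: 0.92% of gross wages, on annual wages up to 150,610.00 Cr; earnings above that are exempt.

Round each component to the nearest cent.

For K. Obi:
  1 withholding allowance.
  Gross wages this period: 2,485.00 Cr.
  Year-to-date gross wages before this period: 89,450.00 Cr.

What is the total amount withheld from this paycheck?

291.61 Cr

State Income Tax: taxable = 2,485.00 Cr − 1×160.00 Cr = 2,325.00 Cr
  220.00 Cr + 15% × (2,325.00 Cr − 2,000.00 Cr) = 220.00 Cr + 15% × 325.00 Cr = 268.75 Cr
Social Insurance: 0.92% × 2,485.00 Cr = 22.86 Cr
Total: 268.75 Cr + 22.86 Cr = 291.61 Cr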